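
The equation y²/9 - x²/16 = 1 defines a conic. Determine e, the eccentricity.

e = 5/3

Center (0, 0). The positive term is the y-term, so the transverse axis is vertical; a² = 9, b² = 16.
c² = a² + b² = 25, so c = 5.
e = c/a = 5/3.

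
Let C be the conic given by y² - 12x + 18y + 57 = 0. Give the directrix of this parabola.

x = -5

Only y is squared. Complete the square in y: (y + 9)² = 12(x + 2).
Vertex (-2, -9); 4p = 12 so p = 3. Opens right.
Directrix is the vertical line x = h − p = -2 − (3) = -5.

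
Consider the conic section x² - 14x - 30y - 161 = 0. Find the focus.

(7, 1/2)

Only x is squared. Complete the square in x: (x - 7)² = 30(y + 7).
Vertex (7, -7); 4p = 30 so p = 15/2. Opens up.
Focus is p units from the vertex along the axis: (h, k + p).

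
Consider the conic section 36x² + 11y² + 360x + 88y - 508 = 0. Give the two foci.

Rearranging, 36(x² + 10x) + 11(y² + 8y) = 508.
Complete the square in x and y: 36(x + 5)² + 11(y + 4)² = 508 + 900 + 176 = 1584
Divide through by 1584 to get (x + 5)²/44 + (y + 4)²/144 = 1.
Ellipse, center (-5, -4), major axis vertical; a² = 144, b² = 44.
c² = a² - b² = 144 - 44 = 100, so c = 10.
Foci lie on the vertical axis through the center: (h, k ± c).

(-5, -14) and (-5, 6)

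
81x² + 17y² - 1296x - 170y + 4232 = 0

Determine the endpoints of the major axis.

81(x² - 16x) + 17(y² - 10y) = -4232
81(x - 8)² + 17(y - 5)² = -4232 + 5184 + 425 = 1377
Divide by 1377: (x - 8)²/17 + (y - 5)²/81 = 1
Ellipse, center (8, 5), major axis vertical; a² = 81, b² = 17.
a = 9. Vertices at (h, k ± a).

(8, -4) and (8, 14)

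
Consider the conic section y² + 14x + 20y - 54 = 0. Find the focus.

(15/2, -10)

Only y is squared. Complete the square in y: (y + 10)² = -14(x - 11).
Vertex (11, -10); 4p = -14 so p = -7/2. Opens left.
Focus is p units from the vertex along the axis: (h + p, k).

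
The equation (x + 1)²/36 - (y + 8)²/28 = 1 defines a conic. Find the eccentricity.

Center (-1, -8). The positive term is the x-term, so the transverse axis is horizontal; a² = 36, b² = 28.
c² = a² + b² = 64, so c = 8.
e = c/a = 8/6 = 4/3.

e = 4/3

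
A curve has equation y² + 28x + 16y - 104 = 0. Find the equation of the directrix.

Only y is squared. Complete the square in y: (y + 8)² = -28(x - 6).
Vertex (6, -8); 4p = -28 so p = -7. Opens left.
Directrix is the vertical line x = h − p = 6 − (-7) = 13.

x = 13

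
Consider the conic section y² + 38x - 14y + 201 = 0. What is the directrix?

x = 11/2

Only y is squared. Complete the square in y: (y - 7)² = -38(x + 4).
Vertex (-4, 7); 4p = -38 so p = -19/2. Opens left.
Directrix is the vertical line x = h − p = -4 − (-19/2) = 11/2.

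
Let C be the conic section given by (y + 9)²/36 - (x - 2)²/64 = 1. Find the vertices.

Center (2, -9). The positive term is the y-term, so the transverse axis is vertical; a² = 36, b² = 64.
a = 6. Vertices at (h, k ± a).

(2, -15) and (2, -3)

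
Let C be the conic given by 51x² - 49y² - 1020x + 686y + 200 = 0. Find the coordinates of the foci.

Collect terms: 51(x² - 20x) -49(y² - 14y) = -200
51(x - 10)² -49(y - 7)² = -200 + 5100 - 2401 = 2499
Divide by 2499: (x - 10)²/49 - (y - 7)²/51 = 1
Hyperbola, center (10, 7), transverse axis horizontal; a² = 49, b² = 51.
c² = a² + b² = 49 + 51 = 100, so c = 10.
Foci lie on the horizontal axis through the center: (h ± c, k).

(0, 7) and (20, 7)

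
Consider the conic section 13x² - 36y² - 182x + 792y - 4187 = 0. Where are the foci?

13(x² - 14x) -36(y² - 22y) = 4187
13(x - 7)² -36(y - 11)² = 4187 + 637 - 4356 = 468
Dividing both sides by 468: (x - 7)²/36 - (y - 11)²/13 = 1
Hyperbola, center (7, 11), transverse axis horizontal; a² = 36, b² = 13.
c² = a² + b² = 36 + 13 = 49, so c = 7.
Foci lie on the horizontal axis through the center: (h ± c, k).

(0, 11) and (14, 11)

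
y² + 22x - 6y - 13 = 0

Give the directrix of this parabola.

Only y is squared. Complete the square in y: (y - 3)² = -22(x - 1).
Vertex (1, 3); 4p = -22 so p = -11/2. Opens left.
Directrix is the vertical line x = h − p = 1 − (-11/2) = 13/2.

x = 13/2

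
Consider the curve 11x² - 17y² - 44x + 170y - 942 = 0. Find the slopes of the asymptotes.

√187/17 and -√187/17

Collect terms: 11(x² - 4x) -17(y² - 10y) = 942
Complete the square in x and y: 11(x - 2)² -17(y - 5)² = 942 + 44 - 425 = 561
Divide through by 561 to get (x - 2)²/51 - (y - 5)²/33 = 1.
Hyperbola, center (2, 5), transverse axis horizontal; a² = 51, b² = 33.
For a horizontal hyperbola the asymptotes have slope ±b/a.
Here that is ±√33/√51 = ±√187/17.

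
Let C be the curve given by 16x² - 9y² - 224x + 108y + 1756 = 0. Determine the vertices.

Collect terms: 16(x² - 14x) -9(y² - 12y) = -1756
Completing the square gives 16(x - 7)² -9(y - 6)² = -1756 + 784 - 324 = -1296.
Divide through by -1296 to get (y - 6)²/144 - (x - 7)²/81 = 1.
Hyperbola, center (7, 6), transverse axis vertical; a² = 144, b² = 81.
a = 12. Vertices at (h, k ± a).

(7, -6) and (7, 18)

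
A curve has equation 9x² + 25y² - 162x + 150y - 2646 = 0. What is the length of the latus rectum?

72/5

9(x² - 18x) + 25(y² + 6y) = 2646
9(x - 9)² + 25(y + 3)² = 2646 + 729 + 225 = 3600
Divide through by 3600 to get (x - 9)²/400 + (y + 3)²/144 = 1.
Ellipse, center (9, -3), major axis horizontal; a² = 400, b² = 144.
Latus rectum length = 2b²/a = 2·144/20 = 72/5.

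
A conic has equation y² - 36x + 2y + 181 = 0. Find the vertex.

(5, -1)

Only y is squared. Complete the square in y: (y + 1)² = 36(x - 5).
Vertex (5, -1); 4p = 36 so p = 9. Opens right.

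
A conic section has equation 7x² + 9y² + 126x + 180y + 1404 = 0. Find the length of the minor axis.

2√7

Rearranging, 7(x² + 18x) + 9(y² + 20y) = -1404.
Complete the square: 7(x + 9)² + 9(y + 10)² = -1404 + 567 + 900 = 63
Divide by 63: (x + 9)²/9 + (y + 10)²/7 = 1
Ellipse, center (-9, -10), major axis horizontal; a² = 9, b² = 7.
b² = 7 so b = √7; the minor axis has length 2b = 2√7.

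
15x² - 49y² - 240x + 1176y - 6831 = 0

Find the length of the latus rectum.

30/7

Collect terms: 15(x² - 16x) -49(y² - 24y) = 6831
15(x - 8)² -49(y - 12)² = 6831 + 960 - 7056 = 735
Divide through by 735 to get (x - 8)²/49 - (y - 12)²/15 = 1.
Hyperbola, center (8, 12), transverse axis horizontal; a² = 49, b² = 15.
Latus rectum length = 2b²/a = 2·15/7 = 30/7.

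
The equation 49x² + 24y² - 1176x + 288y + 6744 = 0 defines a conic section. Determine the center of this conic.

49(x² - 24x) + 24(y² + 12y) = -6744
Complete the square: 49(x - 12)² + 24(y + 6)² = -6744 + 7056 + 864 = 1176
Divide by 1176: (x - 12)²/24 + (y + 6)²/49 = 1
Ellipse with center (12, -6).

(12, -6)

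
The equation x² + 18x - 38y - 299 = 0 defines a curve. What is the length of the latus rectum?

38

Only x is squared. Complete the square in x: (x + 9)² = 38(y + 10).
Vertex (-9, -10); 4p = 38 so p = 19/2. Opens up.
Latus rectum length = |4p| = 38.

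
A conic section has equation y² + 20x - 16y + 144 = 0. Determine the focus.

Only y is squared. Complete the square in y: (y - 8)² = -20(x + 4).
Vertex (-4, 8); 4p = -20 so p = -5. Opens left.
Focus is p units from the vertex along the axis: (h + p, k).

(-9, 8)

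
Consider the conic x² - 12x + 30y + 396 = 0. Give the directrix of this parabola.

Only x is squared. Complete the square in x: (x - 6)² = -30(y + 12).
Vertex (6, -12); 4p = -30 so p = -15/2. Opens down.
Directrix is the horizontal line y = k − p = -12 − (-15/2) = -9/2.

y = -9/2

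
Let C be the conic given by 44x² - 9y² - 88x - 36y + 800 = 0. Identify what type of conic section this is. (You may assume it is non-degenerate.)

No xy term. Coefficients of x² and y² are A = 44, C = -9.
A and C have opposite signs ⇒ hyperbola.

hyperbola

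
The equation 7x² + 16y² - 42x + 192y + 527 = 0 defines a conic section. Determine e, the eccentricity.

e = 3/4

7(x² - 6x) + 16(y² + 12y) = -527
Complete the square: 7(x - 3)² + 16(y + 6)² = -527 + 63 + 576 = 112
Divide through by 112 to get (x - 3)²/16 + (y + 6)²/7 = 1.
Ellipse, center (3, -6), major axis horizontal; a² = 16, b² = 7.
c² = a² - b² = 9, so c = 3.
e = c/a = 3/4.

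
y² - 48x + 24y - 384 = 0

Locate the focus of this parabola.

Only y is squared. Complete the square in y: (y + 12)² = 48(x + 11).
Vertex (-11, -12); 4p = 48 so p = 12. Opens right.
Focus is p units from the vertex along the axis: (h + p, k).

(1, -12)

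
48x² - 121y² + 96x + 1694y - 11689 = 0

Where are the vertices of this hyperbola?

Collect terms: 48(x² + 2x) -121(y² - 14y) = 11689
Complete the square: 48(x + 1)² -121(y - 7)² = 11689 + 48 - 5929 = 5808
Divide through by 5808 to get (x + 1)²/121 - (y - 7)²/48 = 1.
Hyperbola, center (-1, 7), transverse axis horizontal; a² = 121, b² = 48.
a = 11. Vertices at (h ± a, k).

(-12, 7) and (10, 7)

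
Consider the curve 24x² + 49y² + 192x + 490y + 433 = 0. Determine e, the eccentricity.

e = 5/7

Rearranging, 24(x² + 8x) + 49(y² + 10y) = -433.
Completing the square gives 24(x + 4)² + 49(y + 5)² = -433 + 384 + 1225 = 1176.
Divide by 1176: (x + 4)²/49 + (y + 5)²/24 = 1
Ellipse, center (-4, -5), major axis horizontal; a² = 49, b² = 24.
c² = a² - b² = 25, so c = 5.
e = c/a = 5/7.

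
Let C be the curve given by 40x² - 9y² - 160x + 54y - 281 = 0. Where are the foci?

(-5, 3) and (9, 3)

Rearranging, 40(x² - 4x) -9(y² - 6y) = 281.
Complete the square: 40(x - 2)² -9(y - 3)² = 281 + 160 - 81 = 360
Dividing both sides by 360: (x - 2)²/9 - (y - 3)²/40 = 1
Hyperbola, center (2, 3), transverse axis horizontal; a² = 9, b² = 40.
c² = a² + b² = 9 + 40 = 49, so c = 7.
Foci lie on the horizontal axis through the center: (h ± c, k).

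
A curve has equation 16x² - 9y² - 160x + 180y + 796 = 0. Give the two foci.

Collect terms: 16(x² - 10x) -9(y² - 20y) = -796
16(x - 5)² -9(y - 10)² = -796 + 400 - 900 = -1296
Dividing both sides by -1296: (y - 10)²/144 - (x - 5)²/81 = 1
Hyperbola, center (5, 10), transverse axis vertical; a² = 144, b² = 81.
c² = a² + b² = 144 + 81 = 225, so c = 15.
Foci lie on the vertical axis through the center: (h, k ± c).

(5, -5) and (5, 25)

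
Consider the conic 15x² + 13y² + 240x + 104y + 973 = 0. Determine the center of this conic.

Rearranging, 15(x² + 16x) + 13(y² + 8y) = -973.
Complete the square in x and y: 15(x + 8)² + 13(y + 4)² = -973 + 960 + 208 = 195
Dividing both sides by 195: (x + 8)²/13 + (y + 4)²/15 = 1
Ellipse with center (-8, -4).

(-8, -4)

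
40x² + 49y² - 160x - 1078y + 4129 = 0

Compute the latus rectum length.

80/7

Collect terms: 40(x² - 4x) + 49(y² - 22y) = -4129
Complete the square in x and y: 40(x - 2)² + 49(y - 11)² = -4129 + 160 + 5929 = 1960
Divide by 1960: (x - 2)²/49 + (y - 11)²/40 = 1
Ellipse, center (2, 11), major axis horizontal; a² = 49, b² = 40.
Latus rectum length = 2b²/a = 2·40/7 = 80/7.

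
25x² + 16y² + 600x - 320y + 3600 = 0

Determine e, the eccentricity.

25(x² + 24x) + 16(y² - 20y) = -3600
Completing the square gives 25(x + 12)² + 16(y - 10)² = -3600 + 3600 + 1600 = 1600.
Dividing both sides by 1600: (x + 12)²/64 + (y - 10)²/100 = 1
Ellipse, center (-12, 10), major axis vertical; a² = 100, b² = 64.
c² = a² - b² = 36, so c = 6.
e = c/a = 6/10 = 3/5.

e = 3/5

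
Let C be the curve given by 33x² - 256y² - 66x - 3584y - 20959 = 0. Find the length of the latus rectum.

Collect terms: 33(x² - 2x) -256(y² + 14y) = 20959
Complete the square: 33(x - 1)² -256(y + 7)² = 20959 + 33 - 12544 = 8448
Divide through by 8448 to get (x - 1)²/256 - (y + 7)²/33 = 1.
Hyperbola, center (1, -7), transverse axis horizontal; a² = 256, b² = 33.
Latus rectum length = 2b²/a = 2·33/16 = 33/8.

33/8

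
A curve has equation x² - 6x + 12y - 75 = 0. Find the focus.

Only x is squared. Complete the square in x: (x - 3)² = -12(y - 7).
Vertex (3, 7); 4p = -12 so p = -3. Opens down.
Focus is p units from the vertex along the axis: (h, k + p).

(3, 4)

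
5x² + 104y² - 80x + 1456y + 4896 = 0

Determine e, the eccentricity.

5(x² - 16x) + 104(y² + 14y) = -4896
Completing the square gives 5(x - 8)² + 104(y + 7)² = -4896 + 320 + 5096 = 520.
Dividing both sides by 520: (x - 8)²/104 + (y + 7)²/5 = 1
Ellipse, center (8, -7), major axis horizontal; a² = 104, b² = 5.
c² = a² - b² = 99, so c = 3√11.
e = c/a = 3√11/2√26 = 3√286/52.

e = 3√286/52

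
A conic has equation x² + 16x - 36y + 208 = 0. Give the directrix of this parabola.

y = -5

Only x is squared. Complete the square in x: (x + 8)² = 36(y - 4).
Vertex (-8, 4); 4p = 36 so p = 9. Opens up.
Directrix is the horizontal line y = k − p = 4 − (9) = -5.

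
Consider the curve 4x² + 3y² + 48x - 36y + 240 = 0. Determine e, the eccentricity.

Collect terms: 4(x² + 12x) + 3(y² - 12y) = -240
4(x + 6)² + 3(y - 6)² = -240 + 144 + 108 = 12
Dividing both sides by 12: (x + 6)²/3 + (y - 6)²/4 = 1
Ellipse, center (-6, 6), major axis vertical; a² = 4, b² = 3.
c² = a² - b² = 1, so c = 1.
e = c/a = 1/2.

e = 1/2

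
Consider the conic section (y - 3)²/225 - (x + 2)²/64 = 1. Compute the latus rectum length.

128/15

Center (-2, 3). The positive term is the y-term, so the transverse axis is vertical; a² = 225, b² = 64.
Latus rectum length = 2b²/a = 2·64/15 = 128/15.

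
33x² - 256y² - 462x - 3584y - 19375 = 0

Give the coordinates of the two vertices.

(-9, -7) and (23, -7)

Group: 33(x² - 14x) -256(y² + 14y) = 19375
Completing the square gives 33(x - 7)² -256(y + 7)² = 19375 + 1617 - 12544 = 8448.
Dividing both sides by 8448: (x - 7)²/256 - (y + 7)²/33 = 1
Hyperbola, center (7, -7), transverse axis horizontal; a² = 256, b² = 33.
a = 16. Vertices at (h ± a, k).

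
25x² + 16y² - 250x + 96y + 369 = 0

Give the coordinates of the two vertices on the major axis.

(5, -8) and (5, 2)

Group: 25(x² - 10x) + 16(y² + 6y) = -369
25(x - 5)² + 16(y + 3)² = -369 + 625 + 144 = 400
Dividing both sides by 400: (x - 5)²/16 + (y + 3)²/25 = 1
Ellipse, center (5, -3), major axis vertical; a² = 25, b² = 16.
a = 5. Vertices at (h, k ± a).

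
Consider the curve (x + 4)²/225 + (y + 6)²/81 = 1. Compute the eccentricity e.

e = 4/5

Center (-4, -6). The larger denominator 225 sits under the x-term, so the major axis is horizontal; a² = 225, b² = 81.
c² = a² - b² = 144, so c = 12.
e = c/a = 12/15 = 4/5.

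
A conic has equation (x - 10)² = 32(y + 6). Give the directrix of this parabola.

Vertex (10, -6); 4p = 32 so p = 8. Opens up.
Directrix is the horizontal line y = k − p = -6 − (8) = -14.

y = -14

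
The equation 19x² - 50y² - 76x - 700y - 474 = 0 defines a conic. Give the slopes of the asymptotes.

√38/10 and -√38/10

19(x² - 4x) -50(y² + 14y) = 474
Complete the square in x and y: 19(x - 2)² -50(y + 7)² = 474 + 76 - 2450 = -1900
Dividing both sides by -1900: (y + 7)²/38 - (x - 2)²/100 = 1
Hyperbola, center (2, -7), transverse axis vertical; a² = 38, b² = 100.
For a vertical hyperbola the asymptotes have slope ±a/b.
Here that is ±√38/10.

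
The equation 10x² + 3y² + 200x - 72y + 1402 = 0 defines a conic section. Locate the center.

10(x² + 20x) + 3(y² - 24y) = -1402
10(x + 10)² + 3(y - 12)² = -1402 + 1000 + 432 = 30
Dividing both sides by 30: (x + 10)²/3 + (y - 12)²/10 = 1
Ellipse with center (-10, 12).

(-10, 12)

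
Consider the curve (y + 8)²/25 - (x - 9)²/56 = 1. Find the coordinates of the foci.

Center (9, -8). The positive term is the y-term, so the transverse axis is vertical; a² = 25, b² = 56.
c² = a² + b² = 25 + 56 = 81, so c = 9.
Foci lie on the vertical axis through the center: (h, k ± c).

(9, -17) and (9, 1)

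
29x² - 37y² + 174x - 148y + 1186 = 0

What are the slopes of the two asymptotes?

Collect terms: 29(x² + 6x) -37(y² + 4y) = -1186
Complete the square: 29(x + 3)² -37(y + 2)² = -1186 + 261 - 148 = -1073
Divide through by -1073 to get (y + 2)²/29 - (x + 3)²/37 = 1.
Hyperbola, center (-3, -2), transverse axis vertical; a² = 29, b² = 37.
For a vertical hyperbola the asymptotes have slope ±a/b.
Here that is ±√29/√37 = ±√1073/37.

√1073/37 and -√1073/37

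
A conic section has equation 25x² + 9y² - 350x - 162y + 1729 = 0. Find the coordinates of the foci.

Collect terms: 25(x² - 14x) + 9(y² - 18y) = -1729
Completing the square gives 25(x - 7)² + 9(y - 9)² = -1729 + 1225 + 729 = 225.
Dividing both sides by 225: (x - 7)²/9 + (y - 9)²/25 = 1
Ellipse, center (7, 9), major axis vertical; a² = 25, b² = 9.
c² = a² - b² = 25 - 9 = 16, so c = 4.
Foci lie on the vertical axis through the center: (h, k ± c).

(7, 5) and (7, 13)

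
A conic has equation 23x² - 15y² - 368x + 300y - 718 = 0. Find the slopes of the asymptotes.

√345/15 and -√345/15

Collect terms: 23(x² - 16x) -15(y² - 20y) = 718
Complete the square: 23(x - 8)² -15(y - 10)² = 718 + 1472 - 1500 = 690
Divide by 690: (x - 8)²/30 - (y - 10)²/46 = 1
Hyperbola, center (8, 10), transverse axis horizontal; a² = 30, b² = 46.
For a horizontal hyperbola the asymptotes have slope ±b/a.
Here that is ±√46/√30 = ±√345/15.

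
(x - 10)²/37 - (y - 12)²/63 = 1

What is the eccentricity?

e = 10√37/37

Center (10, 12). The positive term is the x-term, so the transverse axis is horizontal; a² = 37, b² = 63.
c² = a² + b² = 100, so c = 10.
e = c/a = 10/√37 = 10√37/37.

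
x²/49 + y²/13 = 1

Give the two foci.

(-6, 0) and (6, 0)

Center (0, 0). The larger denominator 49 sits under the x-term, so the major axis is horizontal; a² = 49, b² = 13.
c² = a² - b² = 49 - 13 = 36, so c = 6.
Foci lie on the horizontal axis through the center: (h ± c, k).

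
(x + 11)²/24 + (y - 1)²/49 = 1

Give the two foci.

(-11, -4) and (-11, 6)

Center (-11, 1). The larger denominator 49 sits under the y-term, so the major axis is vertical; a² = 49, b² = 24.
c² = a² - b² = 49 - 24 = 25, so c = 5.
Foci lie on the vertical axis through the center: (h, k ± c).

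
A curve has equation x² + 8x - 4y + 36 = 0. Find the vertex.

Only x is squared. Complete the square in x: (x + 4)² = 4(y - 5).
Vertex (-4, 5); 4p = 4 so p = 1. Opens up.

(-4, 5)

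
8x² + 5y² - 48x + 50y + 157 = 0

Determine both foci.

Group: 8(x² - 6x) + 5(y² + 10y) = -157
Complete the square in x and y: 8(x - 3)² + 5(y + 5)² = -157 + 72 + 125 = 40
Divide by 40: (x - 3)²/5 + (y + 5)²/8 = 1
Ellipse, center (3, -5), major axis vertical; a² = 8, b² = 5.
c² = a² - b² = 8 - 5 = 3, so c = √3.
Foci lie on the vertical axis through the center: (h, k ± c).

(3, -5 - √3) and (3, -5 + √3)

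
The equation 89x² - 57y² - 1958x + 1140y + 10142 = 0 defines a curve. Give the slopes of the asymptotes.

Group: 89(x² - 22x) -57(y² - 20y) = -10142
Completing the square gives 89(x - 11)² -57(y - 10)² = -10142 + 10769 - 5700 = -5073.
Dividing both sides by -5073: (y - 10)²/89 - (x - 11)²/57 = 1
Hyperbola, center (11, 10), transverse axis vertical; a² = 89, b² = 57.
For a vertical hyperbola the asymptotes have slope ±a/b.
Here that is ±√89/√57 = ±√5073/57.

√5073/57 and -√5073/57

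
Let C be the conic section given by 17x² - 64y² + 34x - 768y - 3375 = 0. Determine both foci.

(-10, -6) and (8, -6)

Group the x- and y-terms: 17(x² + 2x) -64(y² + 12y) = 3375
Completing the square gives 17(x + 1)² -64(y + 6)² = 3375 + 17 - 2304 = 1088.
Divide through by 1088 to get (x + 1)²/64 - (y + 6)²/17 = 1.
Hyperbola, center (-1, -6), transverse axis horizontal; a² = 64, b² = 17.
c² = a² + b² = 64 + 17 = 81, so c = 9.
Foci lie on the horizontal axis through the center: (h ± c, k).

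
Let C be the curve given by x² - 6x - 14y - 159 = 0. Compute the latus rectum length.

Only x is squared. Complete the square in x: (x - 3)² = 14(y + 12).
Vertex (3, -12); 4p = 14 so p = 7/2. Opens up.
Latus rectum length = |4p| = 14.

14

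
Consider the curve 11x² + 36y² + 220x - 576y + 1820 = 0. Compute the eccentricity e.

e = 5/6

Rearranging, 11(x² + 20x) + 36(y² - 16y) = -1820.
Complete the square: 11(x + 10)² + 36(y - 8)² = -1820 + 1100 + 2304 = 1584
Divide by 1584: (x + 10)²/144 + (y - 8)²/44 = 1
Ellipse, center (-10, 8), major axis horizontal; a² = 144, b² = 44.
c² = a² - b² = 100, so c = 10.
e = c/a = 10/12 = 5/6.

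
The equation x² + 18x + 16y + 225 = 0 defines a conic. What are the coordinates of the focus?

Only x is squared. Complete the square in x: (x + 9)² = -16(y + 9).
Vertex (-9, -9); 4p = -16 so p = -4. Opens down.
Focus is p units from the vertex along the axis: (h, k + p).

(-9, -13)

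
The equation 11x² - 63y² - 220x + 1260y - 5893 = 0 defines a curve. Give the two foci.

(10 - √74, 10) and (10 + √74, 10)

Collect terms: 11(x² - 20x) -63(y² - 20y) = 5893
Complete the square in x and y: 11(x - 10)² -63(y - 10)² = 5893 + 1100 - 6300 = 693
Divide by 693: (x - 10)²/63 - (y - 10)²/11 = 1
Hyperbola, center (10, 10), transverse axis horizontal; a² = 63, b² = 11.
c² = a² + b² = 63 + 11 = 74, so c = √74.
Foci lie on the horizontal axis through the center: (h ± c, k).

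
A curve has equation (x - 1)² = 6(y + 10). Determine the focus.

(1, -17/2)

Vertex (1, -10); 4p = 6 so p = 3/2. Opens up.
Focus is p units from the vertex along the axis: (h, k + p).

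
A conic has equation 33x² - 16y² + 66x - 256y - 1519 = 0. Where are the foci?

Group the x- and y-terms: 33(x² + 2x) -16(y² + 16y) = 1519
Complete the square in x and y: 33(x + 1)² -16(y + 8)² = 1519 + 33 - 1024 = 528
Divide through by 528 to get (x + 1)²/16 - (y + 8)²/33 = 1.
Hyperbola, center (-1, -8), transverse axis horizontal; a² = 16, b² = 33.
c² = a² + b² = 16 + 33 = 49, so c = 7.
Foci lie on the horizontal axis through the center: (h ± c, k).

(-8, -8) and (6, -8)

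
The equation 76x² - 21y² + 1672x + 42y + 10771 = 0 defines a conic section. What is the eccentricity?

Group the x- and y-terms: 76(x² + 22x) -21(y² - 2y) = -10771
Complete the square in x and y: 76(x + 11)² -21(y - 1)² = -10771 + 9196 - 21 = -1596
Dividing both sides by -1596: (y - 1)²/76 - (x + 11)²/21 = 1
Hyperbola, center (-11, 1), transverse axis vertical; a² = 76, b² = 21.
c² = a² + b² = 97, so c = √97.
e = c/a = √97/2√19 = √1843/38.

e = √1843/38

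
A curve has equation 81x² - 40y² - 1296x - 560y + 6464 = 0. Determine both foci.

Rearranging, 81(x² - 16x) -40(y² + 14y) = -6464.
Complete the square: 81(x - 8)² -40(y + 7)² = -6464 + 5184 - 1960 = -3240
Divide through by -3240 to get (y + 7)²/81 - (x - 8)²/40 = 1.
Hyperbola, center (8, -7), transverse axis vertical; a² = 81, b² = 40.
c² = a² + b² = 81 + 40 = 121, so c = 11.
Foci lie on the vertical axis through the center: (h, k ± c).

(8, -18) and (8, 4)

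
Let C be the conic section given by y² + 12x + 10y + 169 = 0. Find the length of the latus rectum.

Only y is squared. Complete the square in y: (y + 5)² = -12(x + 12).
Vertex (-12, -5); 4p = -12 so p = -3. Opens left.
Latus rectum length = |4p| = 12.

12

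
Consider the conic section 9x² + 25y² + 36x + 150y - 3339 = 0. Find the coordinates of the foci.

(-18, -3) and (14, -3)

Rearranging, 9(x² + 4x) + 25(y² + 6y) = 3339.
Completing the square gives 9(x + 2)² + 25(y + 3)² = 3339 + 36 + 225 = 3600.
Divide through by 3600 to get (x + 2)²/400 + (y + 3)²/144 = 1.
Ellipse, center (-2, -3), major axis horizontal; a² = 400, b² = 144.
c² = a² - b² = 400 - 144 = 256, so c = 16.
Foci lie on the horizontal axis through the center: (h ± c, k).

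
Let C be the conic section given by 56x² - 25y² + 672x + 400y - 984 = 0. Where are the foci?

Collect terms: 56(x² + 12x) -25(y² - 16y) = 984
56(x + 6)² -25(y - 8)² = 984 + 2016 - 1600 = 1400
Dividing both sides by 1400: (x + 6)²/25 - (y - 8)²/56 = 1
Hyperbola, center (-6, 8), transverse axis horizontal; a² = 25, b² = 56.
c² = a² + b² = 25 + 56 = 81, so c = 9.
Foci lie on the horizontal axis through the center: (h ± c, k).

(-15, 8) and (3, 8)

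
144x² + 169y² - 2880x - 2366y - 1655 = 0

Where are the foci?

144(x² - 20x) + 169(y² - 14y) = 1655
144(x - 10)² + 169(y - 7)² = 1655 + 14400 + 8281 = 24336
Divide by 24336: (x - 10)²/169 + (y - 7)²/144 = 1
Ellipse, center (10, 7), major axis horizontal; a² = 169, b² = 144.
c² = a² - b² = 169 - 144 = 25, so c = 5.
Foci lie on the horizontal axis through the center: (h ± c, k).

(5, 7) and (15, 7)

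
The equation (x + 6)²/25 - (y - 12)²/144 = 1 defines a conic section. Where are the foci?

Center (-6, 12). The positive term is the x-term, so the transverse axis is horizontal; a² = 25, b² = 144.
c² = a² + b² = 25 + 144 = 169, so c = 13.
Foci lie on the horizontal axis through the center: (h ± c, k).

(-19, 12) and (7, 12)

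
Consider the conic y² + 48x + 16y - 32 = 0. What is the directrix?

x = 14

Only y is squared. Complete the square in y: (y + 8)² = -48(x - 2).
Vertex (2, -8); 4p = -48 so p = -12. Opens left.
Directrix is the vertical line x = h − p = 2 − (-12) = 14.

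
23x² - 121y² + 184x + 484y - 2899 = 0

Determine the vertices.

Collect terms: 23(x² + 8x) -121(y² - 4y) = 2899
Complete the square in x and y: 23(x + 4)² -121(y - 2)² = 2899 + 368 - 484 = 2783
Divide by 2783: (x + 4)²/121 - (y - 2)²/23 = 1
Hyperbola, center (-4, 2), transverse axis horizontal; a² = 121, b² = 23.
a = 11. Vertices at (h ± a, k).

(-15, 2) and (7, 2)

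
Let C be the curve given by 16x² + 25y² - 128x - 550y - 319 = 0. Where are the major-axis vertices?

Group the x- and y-terms: 16(x² - 8x) + 25(y² - 22y) = 319
Complete the square: 16(x - 4)² + 25(y - 11)² = 319 + 256 + 3025 = 3600
Divide by 3600: (x - 4)²/225 + (y - 11)²/144 = 1
Ellipse, center (4, 11), major axis horizontal; a² = 225, b² = 144.
a = 15. Vertices at (h ± a, k).

(-11, 11) and (19, 11)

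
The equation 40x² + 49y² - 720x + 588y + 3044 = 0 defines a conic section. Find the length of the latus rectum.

Rearranging, 40(x² - 18x) + 49(y² + 12y) = -3044.
40(x - 9)² + 49(y + 6)² = -3044 + 3240 + 1764 = 1960
Dividing both sides by 1960: (x - 9)²/49 + (y + 6)²/40 = 1
Ellipse, center (9, -6), major axis horizontal; a² = 49, b² = 40.
Latus rectum length = 2b²/a = 2·40/7 = 80/7.

80/7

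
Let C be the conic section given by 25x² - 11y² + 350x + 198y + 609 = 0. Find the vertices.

(-7, 4) and (-7, 14)

Group the x- and y-terms: 25(x² + 14x) -11(y² - 18y) = -609
25(x + 7)² -11(y - 9)² = -609 + 1225 - 891 = -275
Dividing both sides by -275: (y - 9)²/25 - (x + 7)²/11 = 1
Hyperbola, center (-7, 9), transverse axis vertical; a² = 25, b² = 11.
a = 5. Vertices at (h, k ± a).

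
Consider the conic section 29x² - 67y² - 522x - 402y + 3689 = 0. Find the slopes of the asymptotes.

Group: 29(x² - 18x) -67(y² + 6y) = -3689
Complete the square in x and y: 29(x - 9)² -67(y + 3)² = -3689 + 2349 - 603 = -1943
Dividing both sides by -1943: (y + 3)²/29 - (x - 9)²/67 = 1
Hyperbola, center (9, -3), transverse axis vertical; a² = 29, b² = 67.
For a vertical hyperbola the asymptotes have slope ±a/b.
Here that is ±√29/√67 = ±√1943/67.

√1943/67 and -√1943/67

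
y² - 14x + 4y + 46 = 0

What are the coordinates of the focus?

Only y is squared. Complete the square in y: (y + 2)² = 14(x - 3).
Vertex (3, -2); 4p = 14 so p = 7/2. Opens right.
Focus is p units from the vertex along the axis: (h + p, k).

(13/2, -2)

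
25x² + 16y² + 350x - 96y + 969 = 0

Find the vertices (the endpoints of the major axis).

(-7, -2) and (-7, 8)

25(x² + 14x) + 16(y² - 6y) = -969
25(x + 7)² + 16(y - 3)² = -969 + 1225 + 144 = 400
Dividing both sides by 400: (x + 7)²/16 + (y - 3)²/25 = 1
Ellipse, center (-7, 3), major axis vertical; a² = 25, b² = 16.
a = 5. Vertices at (h, k ± a).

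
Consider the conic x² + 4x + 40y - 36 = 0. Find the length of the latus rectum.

40

Only x is squared. Complete the square in x: (x + 2)² = -40(y - 1).
Vertex (-2, 1); 4p = -40 so p = -10. Opens down.
Latus rectum length = |4p| = 40.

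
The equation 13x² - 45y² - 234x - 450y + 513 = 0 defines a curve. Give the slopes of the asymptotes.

√65/15 and -√65/15

Group the x- and y-terms: 13(x² - 18x) -45(y² + 10y) = -513
Complete the square: 13(x - 9)² -45(y + 5)² = -513 + 1053 - 1125 = -585
Divide by -585: (y + 5)²/13 - (x - 9)²/45 = 1
Hyperbola, center (9, -5), transverse axis vertical; a² = 13, b² = 45.
For a vertical hyperbola the asymptotes have slope ±a/b.
Here that is ±√13/3√5 = ±√65/15.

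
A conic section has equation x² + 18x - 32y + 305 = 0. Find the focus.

Only x is squared. Complete the square in x: (x + 9)² = 32(y - 7).
Vertex (-9, 7); 4p = 32 so p = 8. Opens up.
Focus is p units from the vertex along the axis: (h, k + p).

(-9, 15)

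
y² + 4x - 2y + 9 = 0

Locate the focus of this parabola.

(-3, 1)

Only y is squared. Complete the square in y: (y - 1)² = -4(x + 2).
Vertex (-2, 1); 4p = -4 so p = -1. Opens left.
Focus is p units from the vertex along the axis: (h + p, k).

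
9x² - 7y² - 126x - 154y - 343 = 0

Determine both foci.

Group the x- and y-terms: 9(x² - 14x) -7(y² + 22y) = 343
Completing the square gives 9(x - 7)² -7(y + 11)² = 343 + 441 - 847 = -63.
Divide by -63: (y + 11)²/9 - (x - 7)²/7 = 1
Hyperbola, center (7, -11), transverse axis vertical; a² = 9, b² = 7.
c² = a² + b² = 9 + 7 = 16, so c = 4.
Foci lie on the vertical axis through the center: (h, k ± c).

(7, -15) and (7, -7)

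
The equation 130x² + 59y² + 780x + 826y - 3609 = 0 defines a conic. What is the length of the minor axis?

Collect terms: 130(x² + 6x) + 59(y² + 14y) = 3609
Complete the square: 130(x + 3)² + 59(y + 7)² = 3609 + 1170 + 2891 = 7670
Divide by 7670: (x + 3)²/59 + (y + 7)²/130 = 1
Ellipse, center (-3, -7), major axis vertical; a² = 130, b² = 59.
b² = 59 so b = √59; the minor axis has length 2b = 2√59.

2√59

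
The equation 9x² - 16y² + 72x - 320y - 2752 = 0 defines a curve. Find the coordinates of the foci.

(-19, -10) and (11, -10)

Group: 9(x² + 8x) -16(y² + 20y) = 2752
Completing the square gives 9(x + 4)² -16(y + 10)² = 2752 + 144 - 1600 = 1296.
Dividing both sides by 1296: (x + 4)²/144 - (y + 10)²/81 = 1
Hyperbola, center (-4, -10), transverse axis horizontal; a² = 144, b² = 81.
c² = a² + b² = 144 + 81 = 225, so c = 15.
Foci lie on the horizontal axis through the center: (h ± c, k).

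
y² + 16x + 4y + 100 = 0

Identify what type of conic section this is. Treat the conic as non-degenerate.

No xy term. Coefficients of x² and y² are A = 0, C = 1.
Exactly one squared variable ⇒ parabola.

parabola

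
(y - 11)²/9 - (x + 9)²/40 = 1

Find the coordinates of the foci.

(-9, 4) and (-9, 18)

Center (-9, 11). The positive term is the y-term, so the transverse axis is vertical; a² = 9, b² = 40.
c² = a² + b² = 9 + 40 = 49, so c = 7.
Foci lie on the vertical axis through the center: (h, k ± c).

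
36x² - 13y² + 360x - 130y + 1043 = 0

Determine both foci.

(-5, -12) and (-5, 2)

Rearranging, 36(x² + 10x) -13(y² + 10y) = -1043.
Complete the square in x and y: 36(x + 5)² -13(y + 5)² = -1043 + 900 - 325 = -468
Dividing both sides by -468: (y + 5)²/36 - (x + 5)²/13 = 1
Hyperbola, center (-5, -5), transverse axis vertical; a² = 36, b² = 13.
c² = a² + b² = 36 + 13 = 49, so c = 7.
Foci lie on the vertical axis through the center: (h, k ± c).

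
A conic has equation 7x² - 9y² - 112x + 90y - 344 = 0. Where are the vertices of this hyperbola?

(-1, 5) and (17, 5)

Collect terms: 7(x² - 16x) -9(y² - 10y) = 344
Completing the square gives 7(x - 8)² -9(y - 5)² = 344 + 448 - 225 = 567.
Divide through by 567 to get (x - 8)²/81 - (y - 5)²/63 = 1.
Hyperbola, center (8, 5), transverse axis horizontal; a² = 81, b² = 63.
a = 9. Vertices at (h ± a, k).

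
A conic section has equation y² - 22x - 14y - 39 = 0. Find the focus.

(3/2, 7)

Only y is squared. Complete the square in y: (y - 7)² = 22(x + 4).
Vertex (-4, 7); 4p = 22 so p = 11/2. Opens right.
Focus is p units from the vertex along the axis: (h + p, k).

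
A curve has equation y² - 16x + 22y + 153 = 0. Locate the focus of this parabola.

(6, -11)

Only y is squared. Complete the square in y: (y + 11)² = 16(x - 2).
Vertex (2, -11); 4p = 16 so p = 4. Opens right.
Focus is p units from the vertex along the axis: (h + p, k).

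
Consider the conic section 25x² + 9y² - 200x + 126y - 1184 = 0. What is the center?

(4, -7)

Rearranging, 25(x² - 8x) + 9(y² + 14y) = 1184.
Complete the square: 25(x - 4)² + 9(y + 7)² = 1184 + 400 + 441 = 2025
Divide by 2025: (x - 4)²/81 + (y + 7)²/225 = 1
Ellipse with center (4, -7).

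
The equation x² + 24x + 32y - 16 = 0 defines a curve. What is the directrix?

Only x is squared. Complete the square in x: (x + 12)² = -32(y - 5).
Vertex (-12, 5); 4p = -32 so p = -8. Opens down.
Directrix is the horizontal line y = k − p = 5 − (-8) = 13.

y = 13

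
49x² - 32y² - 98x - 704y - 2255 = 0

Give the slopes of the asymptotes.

7√2/8 and -7√2/8

49(x² - 2x) -32(y² + 22y) = 2255
Complete the square: 49(x - 1)² -32(y + 11)² = 2255 + 49 - 3872 = -1568
Dividing both sides by -1568: (y + 11)²/49 - (x - 1)²/32 = 1
Hyperbola, center (1, -11), transverse axis vertical; a² = 49, b² = 32.
For a vertical hyperbola the asymptotes have slope ±a/b.
Here that is ±7/4√2 = ±7√2/8.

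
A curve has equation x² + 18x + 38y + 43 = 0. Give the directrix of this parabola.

Only x is squared. Complete the square in x: (x + 9)² = -38(y - 1).
Vertex (-9, 1); 4p = -38 so p = -19/2. Opens down.
Directrix is the horizontal line y = k − p = 1 − (-19/2) = 21/2.

y = 21/2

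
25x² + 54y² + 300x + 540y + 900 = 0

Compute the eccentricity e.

Collect terms: 25(x² + 12x) + 54(y² + 10y) = -900
Complete the square in x and y: 25(x + 6)² + 54(y + 5)² = -900 + 900 + 1350 = 1350
Divide by 1350: (x + 6)²/54 + (y + 5)²/25 = 1
Ellipse, center (-6, -5), major axis horizontal; a² = 54, b² = 25.
c² = a² - b² = 29, so c = √29.
e = c/a = √29/3√6 = √174/18.

e = √174/18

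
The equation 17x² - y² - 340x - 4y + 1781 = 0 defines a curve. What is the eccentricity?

e = 3√34/17

17(x² - 20x) -(y² + 4y) = -1781
Complete the square: 17(x - 10)² -(y + 2)² = -1781 + 1700 - 4 = -85
Dividing both sides by -85: (y + 2)²/85 - (x - 10)²/5 = 1
Hyperbola, center (10, -2), transverse axis vertical; a² = 85, b² = 5.
c² = a² + b² = 90, so c = 3√10.
e = c/a = 3√10/√85 = 3√34/17.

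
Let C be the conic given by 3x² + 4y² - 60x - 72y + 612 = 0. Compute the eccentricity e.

e = 1/2

Group the x- and y-terms: 3(x² - 20x) + 4(y² - 18y) = -612
Complete the square in x and y: 3(x - 10)² + 4(y - 9)² = -612 + 300 + 324 = 12
Dividing both sides by 12: (x - 10)²/4 + (y - 9)²/3 = 1
Ellipse, center (10, 9), major axis horizontal; a² = 4, b² = 3.
c² = a² - b² = 1, so c = 1.
e = c/a = 1/2.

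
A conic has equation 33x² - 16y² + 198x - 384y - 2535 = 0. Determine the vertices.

(-7, -12) and (1, -12)

Rearranging, 33(x² + 6x) -16(y² + 24y) = 2535.
Complete the square: 33(x + 3)² -16(y + 12)² = 2535 + 297 - 2304 = 528
Divide by 528: (x + 3)²/16 - (y + 12)²/33 = 1
Hyperbola, center (-3, -12), transverse axis horizontal; a² = 16, b² = 33.
a = 4. Vertices at (h ± a, k).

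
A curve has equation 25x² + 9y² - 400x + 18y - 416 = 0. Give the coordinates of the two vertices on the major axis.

Rearranging, 25(x² - 16x) + 9(y² + 2y) = 416.
Complete the square: 25(x - 8)² + 9(y + 1)² = 416 + 1600 + 9 = 2025
Divide through by 2025 to get (x - 8)²/81 + (y + 1)²/225 = 1.
Ellipse, center (8, -1), major axis vertical; a² = 225, b² = 81.
a = 15. Vertices at (h, k ± a).

(8, -16) and (8, 14)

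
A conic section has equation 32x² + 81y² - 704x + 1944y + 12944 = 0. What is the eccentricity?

e = 7/9

Group the x- and y-terms: 32(x² - 22x) + 81(y² + 24y) = -12944
Complete the square in x and y: 32(x - 11)² + 81(y + 12)² = -12944 + 3872 + 11664 = 2592
Dividing both sides by 2592: (x - 11)²/81 + (y + 12)²/32 = 1
Ellipse, center (11, -12), major axis horizontal; a² = 81, b² = 32.
c² = a² - b² = 49, so c = 7.
e = c/a = 7/9.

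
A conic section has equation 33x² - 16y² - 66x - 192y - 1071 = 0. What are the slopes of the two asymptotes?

√33/4 and -√33/4

Group the x- and y-terms: 33(x² - 2x) -16(y² + 12y) = 1071
Complete the square in x and y: 33(x - 1)² -16(y + 6)² = 1071 + 33 - 576 = 528
Divide through by 528 to get (x - 1)²/16 - (y + 6)²/33 = 1.
Hyperbola, center (1, -6), transverse axis horizontal; a² = 16, b² = 33.
For a horizontal hyperbola the asymptotes have slope ±b/a.
Here that is ±√33/4.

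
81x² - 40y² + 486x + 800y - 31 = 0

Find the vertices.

(-3, 1) and (-3, 19)

Collect terms: 81(x² + 6x) -40(y² - 20y) = 31
Complete the square: 81(x + 3)² -40(y - 10)² = 31 + 729 - 4000 = -3240
Divide through by -3240 to get (y - 10)²/81 - (x + 3)²/40 = 1.
Hyperbola, center (-3, 10), transverse axis vertical; a² = 81, b² = 40.
a = 9. Vertices at (h, k ± a).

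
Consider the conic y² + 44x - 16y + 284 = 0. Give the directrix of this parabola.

Only y is squared. Complete the square in y: (y - 8)² = -44(x + 5).
Vertex (-5, 8); 4p = -44 so p = -11. Opens left.
Directrix is the vertical line x = h − p = -5 − (-11) = 6.

x = 6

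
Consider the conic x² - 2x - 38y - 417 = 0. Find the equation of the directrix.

y = -41/2

Only x is squared. Complete the square in x: (x - 1)² = 38(y + 11).
Vertex (1, -11); 4p = 38 so p = 19/2. Opens up.
Directrix is the horizontal line y = k − p = -11 − (19/2) = -41/2.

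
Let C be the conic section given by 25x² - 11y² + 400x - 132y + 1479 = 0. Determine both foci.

25(x² + 16x) -11(y² + 12y) = -1479
Completing the square gives 25(x + 8)² -11(y + 6)² = -1479 + 1600 - 396 = -275.
Divide through by -275 to get (y + 6)²/25 - (x + 8)²/11 = 1.
Hyperbola, center (-8, -6), transverse axis vertical; a² = 25, b² = 11.
c² = a² + b² = 25 + 11 = 36, so c = 6.
Foci lie on the vertical axis through the center: (h, k ± c).

(-8, -12) and (-8, 0)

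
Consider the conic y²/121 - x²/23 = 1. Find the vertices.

(0, -11) and (0, 11)

Center (0, 0). The positive term is the y-term, so the transverse axis is vertical; a² = 121, b² = 23.
a = 11. Vertices at (h, k ± a).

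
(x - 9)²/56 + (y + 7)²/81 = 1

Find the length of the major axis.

18

Center (9, -7). The larger denominator 81 sits under the y-term, so the major axis is vertical; a² = 81, b² = 56.
a² = 81 so a = 9; the major axis has length 2a = 18.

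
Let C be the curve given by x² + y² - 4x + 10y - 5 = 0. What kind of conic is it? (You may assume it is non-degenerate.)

No xy term. Coefficients of x² and y² are A = 1, C = 1.
A = C (same sign) ⇒ circle.

circle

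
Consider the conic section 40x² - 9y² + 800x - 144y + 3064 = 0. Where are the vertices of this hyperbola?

Group: 40(x² + 20x) -9(y² + 16y) = -3064
40(x + 10)² -9(y + 8)² = -3064 + 4000 - 576 = 360
Divide through by 360 to get (x + 10)²/9 - (y + 8)²/40 = 1.
Hyperbola, center (-10, -8), transverse axis horizontal; a² = 9, b² = 40.
a = 3. Vertices at (h ± a, k).

(-13, -8) and (-7, -8)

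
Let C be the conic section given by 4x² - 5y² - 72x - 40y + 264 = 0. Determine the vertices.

Group: 4(x² - 18x) -5(y² + 8y) = -264
Complete the square: 4(x - 9)² -5(y + 4)² = -264 + 324 - 80 = -20
Divide by -20: (y + 4)²/4 - (x - 9)²/5 = 1
Hyperbola, center (9, -4), transverse axis vertical; a² = 4, b² = 5.
a = 2. Vertices at (h, k ± a).

(9, -6) and (9, -2)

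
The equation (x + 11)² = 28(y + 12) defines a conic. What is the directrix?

Vertex (-11, -12); 4p = 28 so p = 7. Opens up.
Directrix is the horizontal line y = k − p = -12 − (7) = -19.

y = -19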